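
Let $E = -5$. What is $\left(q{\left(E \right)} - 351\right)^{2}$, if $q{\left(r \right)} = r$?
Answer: $126736$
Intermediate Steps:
$\left(q{\left(E \right)} - 351\right)^{2} = \left(-5 - 351\right)^{2} = \left(-356\right)^{2} = 126736$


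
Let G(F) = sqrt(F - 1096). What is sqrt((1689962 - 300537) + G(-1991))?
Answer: sqrt(1389425 + 21*I*sqrt(7)) ≈ 1178.7 + 0.02*I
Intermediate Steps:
G(F) = sqrt(-1096 + F)
sqrt((1689962 - 300537) + G(-1991)) = sqrt((1689962 - 300537) + sqrt(-1096 - 1991)) = sqrt(1389425 + sqrt(-3087)) = sqrt(1389425 + 21*I*sqrt(7))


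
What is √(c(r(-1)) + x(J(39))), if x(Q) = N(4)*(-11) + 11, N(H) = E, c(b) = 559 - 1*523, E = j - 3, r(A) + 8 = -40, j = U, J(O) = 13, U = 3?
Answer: √47 ≈ 6.8557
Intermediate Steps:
j = 3
r(A) = -48 (r(A) = -8 - 40 = -48)
E = 0 (E = 3 - 3 = 0)
c(b) = 36 (c(b) = 559 - 523 = 36)
N(H) = 0
x(Q) = 11 (x(Q) = 0*(-11) + 11 = 0 + 11 = 11)
√(c(r(-1)) + x(J(39))) = √(36 + 11) = √47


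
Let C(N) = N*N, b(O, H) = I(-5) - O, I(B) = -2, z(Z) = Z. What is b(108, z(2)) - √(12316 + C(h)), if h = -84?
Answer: -110 - 2*√4843 ≈ -249.18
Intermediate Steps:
b(O, H) = -2 - O
C(N) = N²
b(108, z(2)) - √(12316 + C(h)) = (-2 - 1*108) - √(12316 + (-84)²) = (-2 - 108) - √(12316 + 7056) = -110 - √19372 = -110 - 2*√4843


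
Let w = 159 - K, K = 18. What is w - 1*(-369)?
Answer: 510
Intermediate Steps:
w = 141 (w = 159 - 1*18 = 159 - 18 = 141)
w - 1*(-369) = 141 - 1*(-369) = 141 + 369 = 510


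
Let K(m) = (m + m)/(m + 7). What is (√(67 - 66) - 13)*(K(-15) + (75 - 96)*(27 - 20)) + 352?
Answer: 2071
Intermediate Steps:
K(m) = 2*m/(7 + m) (K(m) = (2*m)/(7 + m) = 2*m/(7 + m))
(√(67 - 66) - 13)*(K(-15) + (75 - 96)*(27 - 20)) + 352 = (√(67 - 66) - 13)*(2*(-15)/(7 - 15) + (75 - 96)*(27 - 20)) + 352 = (√1 - 13)*(2*(-15)/(-8) - 21*7) + 352 = (1 - 13)*(2*(-15)*(-⅛) - 147) + 352 = -12*(15/4 - 147) + 352 = -12*(-573/4) + 352 = 1719 + 352 = 2071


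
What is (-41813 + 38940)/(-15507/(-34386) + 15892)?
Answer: -32930326/182159273 ≈ -0.18078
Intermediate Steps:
(-41813 + 38940)/(-15507/(-34386) + 15892) = -2873/(-15507*(-1/34386) + 15892) = -2873/(5169/11462 + 15892) = -2873/182159273/11462 = -2873*11462/182159273 = -32930326/182159273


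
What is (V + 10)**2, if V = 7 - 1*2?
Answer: 225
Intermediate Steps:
V = 5 (V = 7 - 2 = 5)
(V + 10)**2 = (5 + 10)**2 = 15**2 = 225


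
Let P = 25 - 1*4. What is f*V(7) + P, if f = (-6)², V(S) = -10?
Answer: -339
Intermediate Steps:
P = 21 (P = 25 - 4 = 21)
f = 36
f*V(7) + P = 36*(-10) + 21 = -360 + 21 = -339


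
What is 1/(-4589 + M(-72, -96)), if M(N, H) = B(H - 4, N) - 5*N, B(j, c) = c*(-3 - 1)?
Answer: -1/3941 ≈ -0.00025374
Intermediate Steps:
B(j, c) = -4*c (B(j, c) = c*(-4) = -4*c)
M(N, H) = -9*N (M(N, H) = -4*N - 5*N = -9*N)
1/(-4589 + M(-72, -96)) = 1/(-4589 - 9*(-72)) = 1/(-4589 + 648) = 1/(-3941) = -1/3941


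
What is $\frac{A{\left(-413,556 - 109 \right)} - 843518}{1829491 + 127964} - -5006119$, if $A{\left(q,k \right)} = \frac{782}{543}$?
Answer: $\frac{5320993740230243}{1062898065} \approx 5.0061 \cdot 10^{6}$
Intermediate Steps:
$A{\left(q,k \right)} = \frac{782}{543}$ ($A{\left(q,k \right)} = 782 \cdot \frac{1}{543} = \frac{782}{543}$)
$\frac{A{\left(-413,556 - 109 \right)} - 843518}{1829491 + 127964} - -5006119 = \frac{\frac{782}{543} - 843518}{1829491 + 127964} - -5006119 = - \frac{458029492}{543 \cdot 1957455} + 5006119 = \left(- \frac{458029492}{543}\right) \frac{1}{1957455} + 5006119 = - \frac{458029492}{1062898065} + 5006119 = \frac{5320993740230243}{1062898065}$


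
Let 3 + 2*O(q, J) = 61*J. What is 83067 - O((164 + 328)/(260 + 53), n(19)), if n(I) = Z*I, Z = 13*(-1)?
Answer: 90602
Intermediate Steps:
Z = -13
n(I) = -13*I
O(q, J) = -3/2 + 61*J/2 (O(q, J) = -3/2 + (61*J)/2 = -3/2 + 61*J/2)
83067 - O((164 + 328)/(260 + 53), n(19)) = 83067 - (-3/2 + 61*(-13*19)/2) = 83067 - (-3/2 + (61/2)*(-247)) = 83067 - (-3/2 - 15067/2) = 83067 - 1*(-7535) = 83067 + 7535 = 90602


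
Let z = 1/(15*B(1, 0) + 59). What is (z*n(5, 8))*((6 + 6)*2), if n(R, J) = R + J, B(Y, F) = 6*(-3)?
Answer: -312/211 ≈ -1.4787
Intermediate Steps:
B(Y, F) = -18
n(R, J) = J + R
z = -1/211 (z = 1/(15*(-18) + 59) = 1/(-270 + 59) = 1/(-211) = -1/211 ≈ -0.0047393)
(z*n(5, 8))*((6 + 6)*2) = (-(8 + 5)/211)*((6 + 6)*2) = (-1/211*13)*(12*2) = -13/211*24 = -312/211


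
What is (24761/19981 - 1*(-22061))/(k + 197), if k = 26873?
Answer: 220412801/270442835 ≈ 0.81501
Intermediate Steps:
(24761/19981 - 1*(-22061))/(k + 197) = (24761/19981 - 1*(-22061))/(26873 + 197) = (24761*(1/19981) + 22061)/27070 = (24761/19981 + 22061)*(1/27070) = (440825602/19981)*(1/27070) = 220412801/270442835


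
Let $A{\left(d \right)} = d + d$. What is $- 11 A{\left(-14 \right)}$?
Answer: $308$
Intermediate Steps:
$A{\left(d \right)} = 2 d$
$- 11 A{\left(-14 \right)} = - 11 \cdot 2 \left(-14\right) = \left(-11\right) \left(-28\right) = 308$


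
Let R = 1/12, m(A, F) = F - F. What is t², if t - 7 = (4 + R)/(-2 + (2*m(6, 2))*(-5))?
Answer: 14161/576 ≈ 24.585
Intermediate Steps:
m(A, F) = 0
R = 1/12 ≈ 0.083333
t = 119/24 (t = 7 + (4 + 1/12)/(-2 + (2*0)*(-5)) = 7 + 49/(12*(-2 + 0*(-5))) = 7 + 49/(12*(-2 + 0)) = 7 + (49/12)/(-2) = 7 + (49/12)*(-½) = 7 - 49/24 = 119/24 ≈ 4.9583)
t² = (119/24)² = 14161/576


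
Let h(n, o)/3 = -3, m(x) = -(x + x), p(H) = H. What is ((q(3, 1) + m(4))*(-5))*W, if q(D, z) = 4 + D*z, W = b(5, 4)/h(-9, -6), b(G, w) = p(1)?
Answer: -5/9 ≈ -0.55556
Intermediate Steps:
m(x) = -2*x
h(n, o) = -9 (h(n, o) = 3*(-3) = -9)
b(G, w) = 1
W = -⅑ (W = 1/(-9) = 1*(-⅑) = -⅑ ≈ -0.11111)
((q(3, 1) + m(4))*(-5))*W = (((4 + 3*1) - 2*4)*(-5))*(-⅑) = (((4 + 3) - 8)*(-5))*(-⅑) = ((7 - 8)*(-5))*(-⅑) = -1*(-5)*(-⅑) = 5*(-⅑) = -5/9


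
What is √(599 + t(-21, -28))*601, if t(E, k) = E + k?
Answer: 3005*√22 ≈ 14095.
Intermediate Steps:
√(599 + t(-21, -28))*601 = √(599 + (-21 - 28))*601 = √(599 - 49)*601 = √550*601 = (5*√22)*601 = 3005*√22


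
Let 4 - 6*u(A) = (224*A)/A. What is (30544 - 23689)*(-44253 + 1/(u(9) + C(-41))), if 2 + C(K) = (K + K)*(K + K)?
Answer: -6084074121075/20056 ≈ -3.0335e+8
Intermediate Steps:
u(A) = -110/3 (u(A) = ⅔ - 224*A/(6*A) = ⅔ - ⅙*224 = ⅔ - 112/3 = -110/3)
C(K) = -2 + 4*K² (C(K) = -2 + (K + K)*(K + K) = -2 + (2*K)*(2*K) = -2 + 4*K²)
(30544 - 23689)*(-44253 + 1/(u(9) + C(-41))) = (30544 - 23689)*(-44253 + 1/(-110/3 + (-2 + 4*(-41)²))) = 6855*(-44253 + 1/(-110/3 + (-2 + 4*1681))) = 6855*(-44253 + 1/(-110/3 + (-2 + 6724))) = 6855*(-44253 + 1/(-110/3 + 6722)) = 6855*(-44253 + 1/(20056/3)) = 6855*(-44253 + 3/20056) = 6855*(-887538165/20056) = -6084074121075/20056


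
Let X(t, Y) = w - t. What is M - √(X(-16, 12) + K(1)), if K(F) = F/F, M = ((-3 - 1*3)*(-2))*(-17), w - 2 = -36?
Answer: -204 - I*√17 ≈ -204.0 - 4.1231*I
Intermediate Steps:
w = -34 (w = 2 - 36 = -34)
X(t, Y) = -34 - t
M = -204 (M = ((-3 - 3)*(-2))*(-17) = -6*(-2)*(-17) = 12*(-17) = -204)
K(F) = 1
M - √(X(-16, 12) + K(1)) = -204 - √((-34 - 1*(-16)) + 1) = -204 - √((-34 + 16) + 1) = -204 - √(-18 + 1) = -204 - √(-17) = -204 - I*√17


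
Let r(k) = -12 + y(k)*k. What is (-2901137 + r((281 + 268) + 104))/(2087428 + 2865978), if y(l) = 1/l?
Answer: -1450574/2476703 ≈ -0.58569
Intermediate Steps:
r(k) = -11 (r(k) = -12 + k/k = -12 + 1 = -11)
(-2901137 + r((281 + 268) + 104))/(2087428 + 2865978) = (-2901137 - 11)/(2087428 + 2865978) = -2901148/4953406 = -2901148*1/4953406 = -1450574/2476703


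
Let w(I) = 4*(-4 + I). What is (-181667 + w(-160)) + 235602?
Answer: 53279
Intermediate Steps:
w(I) = -16 + 4*I
(-181667 + w(-160)) + 235602 = (-181667 + (-16 + 4*(-160))) + 235602 = (-181667 + (-16 - 640)) + 235602 = (-181667 - 656) + 235602 = -182323 + 235602 = 53279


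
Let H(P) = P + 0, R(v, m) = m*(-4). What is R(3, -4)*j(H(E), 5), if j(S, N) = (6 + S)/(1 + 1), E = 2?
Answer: 64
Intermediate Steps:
R(v, m) = -4*m
H(P) = P
j(S, N) = 3 + S/2 (j(S, N) = (6 + S)/2 = (6 + S)*(1/2) = 3 + S/2)
R(3, -4)*j(H(E), 5) = (-4*(-4))*(3 + (1/2)*2) = 16*(3 + 1) = 16*4 = 64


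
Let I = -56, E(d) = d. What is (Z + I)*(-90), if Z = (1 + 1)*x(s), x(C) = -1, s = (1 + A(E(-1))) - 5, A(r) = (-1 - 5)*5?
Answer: 5220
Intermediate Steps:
A(r) = -30 (A(r) = -6*5 = -30)
s = -34 (s = (1 - 30) - 5 = -29 - 5 = -34)
Z = -2 (Z = (1 + 1)*(-1) = 2*(-1) = -2)
(Z + I)*(-90) = (-2 - 56)*(-90) = -58*(-90) = 5220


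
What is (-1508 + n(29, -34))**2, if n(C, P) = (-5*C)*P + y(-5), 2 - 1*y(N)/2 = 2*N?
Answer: 11874916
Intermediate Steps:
y(N) = 4 - 4*N
n(C, P) = 24 - 5*C*P (n(C, P) = (-5*C)*P + (4 - 4*(-5)) = -5*C*P + (4 + 20) = -5*C*P + 24 = 24 - 5*C*P)
(-1508 + n(29, -34))**2 = (-1508 + (24 - 5*29*(-34)))**2 = (-1508 + (24 + 4930))**2 = (-1508 + 4954)**2 = 3446**2 = 11874916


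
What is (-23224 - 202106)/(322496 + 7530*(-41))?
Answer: -112665/6883 ≈ -16.369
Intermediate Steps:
(-23224 - 202106)/(322496 + 7530*(-41)) = -225330/(322496 - 308730) = -225330/13766 = -225330*1/13766 = -112665/6883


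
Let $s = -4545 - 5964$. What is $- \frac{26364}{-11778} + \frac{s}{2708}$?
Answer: $- \frac{671555}{408908} \approx -1.6423$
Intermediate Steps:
$s = -10509$ ($s = -4545 - 5964 = -10509$)
$- \frac{26364}{-11778} + \frac{s}{2708} = - \frac{26364}{-11778} - \frac{10509}{2708} = \left(-26364\right) \left(- \frac{1}{11778}\right) - \frac{10509}{2708} = \frac{338}{151} - \frac{10509}{2708} = - \frac{671555}{408908}$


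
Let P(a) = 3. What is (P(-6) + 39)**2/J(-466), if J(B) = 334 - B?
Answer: 441/200 ≈ 2.2050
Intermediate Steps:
(P(-6) + 39)**2/J(-466) = (3 + 39)**2/(334 - 1*(-466)) = 42**2/(334 + 466) = 1764/800 = 1764*(1/800) = 441/200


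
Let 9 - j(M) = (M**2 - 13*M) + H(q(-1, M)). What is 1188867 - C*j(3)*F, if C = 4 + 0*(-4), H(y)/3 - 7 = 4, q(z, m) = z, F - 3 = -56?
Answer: 1190139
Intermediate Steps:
F = -53 (F = 3 - 56 = -53)
H(y) = 33 (H(y) = 21 + 3*4 = 21 + 12 = 33)
j(M) = -24 - M**2 + 13*M (j(M) = 9 - ((M**2 - 13*M) + 33) = 9 - (33 + M**2 - 13*M) = 9 + (-33 - M**2 + 13*M) = -24 - M**2 + 13*M)
C = 4 (C = 4 + 0 = 4)
1188867 - C*j(3)*F = 1188867 - 4*(-24 - 1*3**2 + 13*3)*(-53) = 1188867 - 4*(-24 - 1*9 + 39)*(-53) = 1188867 - 4*(-24 - 9 + 39)*(-53) = 1188867 - 4*6*(-53) = 1188867 - 24*(-53) = 1188867 - 1*(-1272) = 1188867 + 1272 = 1190139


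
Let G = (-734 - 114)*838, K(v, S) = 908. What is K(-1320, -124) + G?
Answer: -709716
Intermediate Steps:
G = -710624 (G = -848*838 = -710624)
K(-1320, -124) + G = 908 - 710624 = -709716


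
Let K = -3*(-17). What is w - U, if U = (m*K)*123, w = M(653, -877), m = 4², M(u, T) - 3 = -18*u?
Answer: -112119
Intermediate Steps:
M(u, T) = 3 - 18*u
m = 16
w = -11751 (w = 3 - 18*653 = 3 - 11754 = -11751)
K = 51
U = 100368 (U = (16*51)*123 = 816*123 = 100368)
w - U = -11751 - 1*100368 = -11751 - 100368 = -112119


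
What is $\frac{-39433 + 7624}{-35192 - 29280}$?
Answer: $\frac{31809}{64472} \approx 0.49338$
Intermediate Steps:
$\frac{-39433 + 7624}{-35192 - 29280} = - \frac{31809}{-64472} = \left(-31809\right) \left(- \frac{1}{64472}\right) = \frac{31809}{64472}$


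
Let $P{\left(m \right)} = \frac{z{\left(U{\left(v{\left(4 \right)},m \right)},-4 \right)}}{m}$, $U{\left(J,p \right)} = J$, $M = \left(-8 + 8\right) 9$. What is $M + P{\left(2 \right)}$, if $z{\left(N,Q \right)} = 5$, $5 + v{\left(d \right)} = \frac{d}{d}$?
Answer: $\frac{5}{2} \approx 2.5$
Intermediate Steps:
$v{\left(d \right)} = -4$ ($v{\left(d \right)} = -5 + \frac{d}{d} = -5 + 1 = -4$)
$M = 0$ ($M = 0 \cdot 9 = 0$)
$P{\left(m \right)} = \frac{5}{m}$
$M + P{\left(2 \right)} = 0 + \frac{5}{2} = \frac{5}{2}$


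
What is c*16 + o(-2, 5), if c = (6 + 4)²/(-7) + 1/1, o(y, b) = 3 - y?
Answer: -1453/7 ≈ -207.57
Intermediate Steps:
c = -93/7 (c = 10²*(-⅐) + 1*1 = 100*(-⅐) + 1 = -100/7 + 1 = -93/7 ≈ -13.286)
c*16 + o(-2, 5) = -93/7*16 + (3 - 1*(-2)) = -1488/7 + (3 + 2) = -1488/7 + 5 = -1453/7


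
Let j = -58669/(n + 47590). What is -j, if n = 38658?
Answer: 58669/86248 ≈ 0.68024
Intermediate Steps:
j = -58669/86248 (j = -58669/(38658 + 47590) = -58669/86248 ≈ -0.68024)
-j = -1*(-58669/86248) = 58669/86248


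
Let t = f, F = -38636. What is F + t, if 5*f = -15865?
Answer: -41809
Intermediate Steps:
f = -3173 (f = (1/5)*(-15865) = -3173)
t = -3173
F + t = -38636 - 3173 = -41809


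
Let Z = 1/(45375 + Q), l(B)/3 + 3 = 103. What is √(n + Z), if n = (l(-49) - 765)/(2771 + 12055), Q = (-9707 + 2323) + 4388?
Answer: I*√1374703327059454/209437018 ≈ 0.17703*I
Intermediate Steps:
Q = -2996 (Q = -7384 + 4388 = -2996)
l(B) = 300 (l(B) = -9 + 3*103 = -9 + 309 = 300)
Z = 1/42379 (Z = 1/(45375 - 2996) = 1/42379 ≈ 2.3597e-5)
n = -155/4942 (n = (300 - 765)/(2771 + 12055) = -465/14826 = -465*1/14826 = -155/4942 ≈ -0.031364)
√(n + Z) = √(-155/4942 + 1/42379) = √(-6563803/209437018) = I*√1374703327059454/209437018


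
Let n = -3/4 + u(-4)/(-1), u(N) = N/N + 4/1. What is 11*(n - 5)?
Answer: -473/4 ≈ -118.25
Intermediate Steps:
u(N) = 5 (u(N) = 1 + 4*1 = 1 + 4 = 5)
n = -23/4 (n = -3/4 + 5/(-1) = -3*1/4 + 5*(-1) = -3/4 - 5 = -23/4 ≈ -5.7500)
11*(n - 5) = 11*(-23/4 - 5) = 11*(-43/4) = -473/4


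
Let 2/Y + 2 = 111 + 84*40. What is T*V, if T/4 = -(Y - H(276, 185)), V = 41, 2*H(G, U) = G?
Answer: 78510080/3469 ≈ 22632.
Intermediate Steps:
H(G, U) = G/2
Y = 2/3469 (Y = 2/(-2 + (111 + 84*40)) = 2/(-2 + (111 + 3360)) = 2/(-2 + 3471) = 2/3469 ≈ 0.00057654)
T = 1914880/3469 (T = 4*(-(2/3469 - 276/2)) = 4*(-(2/3469 - 1*138)) = 4*(-(2/3469 - 138)) = 4*(-1*(-478720/3469)) = 4*(478720/3469) = 1914880/3469 ≈ 552.00)
T*V = (1914880/3469)*41 = 78510080/3469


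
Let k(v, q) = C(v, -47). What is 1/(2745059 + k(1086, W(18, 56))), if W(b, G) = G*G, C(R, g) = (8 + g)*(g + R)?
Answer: 1/2704538 ≈ 3.6975e-7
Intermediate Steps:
C(R, g) = (8 + g)*(R + g)
W(b, G) = G²
k(v, q) = 1833 - 39*v (k(v, q) = (-47)² + 8*v + 8*(-47) + v*(-47) = 2209 + 8*v - 376 - 47*v = 1833 - 39*v)
1/(2745059 + k(1086, W(18, 56))) = 1/(2745059 + (1833 - 39*1086)) = 1/(2745059 + (1833 - 42354)) = 1/(2745059 - 40521) = 1/2704538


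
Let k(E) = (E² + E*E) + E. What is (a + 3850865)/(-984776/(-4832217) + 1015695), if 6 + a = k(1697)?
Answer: 3572931585366/377543048507 ≈ 9.4636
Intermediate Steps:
k(E) = E + 2*E² (k(E) = (E² + E²) + E = 2*E² + E = E + 2*E²)
a = 5761309 (a = -6 + 1697*(1 + 2*1697) = -6 + 1697*(1 + 3394) = -6 + 1697*3395 = -6 + 5761315 = 5761309)
(a + 3850865)/(-984776/(-4832217) + 1015695) = (5761309 + 3850865)/(-984776/(-4832217) + 1015695) = 9612174/(-984776*(-1/4832217) + 1015695) = 9612174/(75752/371709 + 1015695) = 9612174/(377543048507/371709) = 9612174*(371709/377543048507) = 3572931585366/377543048507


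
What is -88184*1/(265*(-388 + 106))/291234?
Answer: 22046/5440979205 ≈ 4.0518e-6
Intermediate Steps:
-88184*1/(265*(-388 + 106))/291234 = -88184/((-282*265))*(1/291234) = -88184/(-74730)*(1/291234) = -88184*(-1/74730)*(1/291234) = (44092/37365)*(1/291234) = 22046/5440979205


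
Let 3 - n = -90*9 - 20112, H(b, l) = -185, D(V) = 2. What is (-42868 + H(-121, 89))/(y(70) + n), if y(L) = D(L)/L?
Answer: -1506855/732376 ≈ -2.0575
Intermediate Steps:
n = 20925 (n = 3 - (-90*9 - 20112) = 3 - (-810 - 20112) = 3 - 1*(-20922) = 3 + 20922 = 20925)
y(L) = 2/L
(-42868 + H(-121, 89))/(y(70) + n) = (-42868 - 185)/(2/70 + 20925) = -43053/(2*(1/70) + 20925) = -43053/(1/35 + 20925) = -43053/732376/35 = -43053*35/732376 = -1506855/732376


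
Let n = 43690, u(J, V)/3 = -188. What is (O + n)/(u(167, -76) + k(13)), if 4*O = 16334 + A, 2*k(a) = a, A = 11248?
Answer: -101171/1115 ≈ -90.736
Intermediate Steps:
u(J, V) = -564 (u(J, V) = 3*(-188) = -564)
k(a) = a/2
O = 13791/2 (O = (16334 + 11248)/4 = (¼)*27582 = 13791/2 ≈ 6895.5)
(O + n)/(u(167, -76) + k(13)) = (13791/2 + 43690)/(-564 + (½)*13) = 101171/(2*(-564 + 13/2)) = 101171/(2*(-1115/2)) = (101171/2)*(-2/1115) = -101171/1115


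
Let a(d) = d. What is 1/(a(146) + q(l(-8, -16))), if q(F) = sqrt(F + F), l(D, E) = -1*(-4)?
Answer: 73/10654 - sqrt(2)/10654 ≈ 0.0067191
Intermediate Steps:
l(D, E) = 4
q(F) = sqrt(2)*sqrt(F) (q(F) = sqrt(2*F) = sqrt(2)*sqrt(F))
1/(a(146) + q(l(-8, -16))) = 1/(146 + sqrt(2)*sqrt(4)) = 1/(146 + sqrt(2)*2) = 1/(146 + 2*sqrt(2))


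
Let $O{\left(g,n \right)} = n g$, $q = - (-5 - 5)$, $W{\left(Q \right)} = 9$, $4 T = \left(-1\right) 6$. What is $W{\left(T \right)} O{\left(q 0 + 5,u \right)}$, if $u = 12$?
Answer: $540$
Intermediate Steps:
$T = - \frac{3}{2}$ ($T = \frac{\left(-1\right) 6}{4} = \frac{1}{4} \left(-6\right) = - \frac{3}{2} \approx -1.5$)
$q = 10$ ($q = \left(-1\right) \left(-10\right) = 10$)
$O{\left(g,n \right)} = g n$
$W{\left(T \right)} O{\left(q 0 + 5,u \right)} = 9 \left(10 \cdot 0 + 5\right) 12 = 9 \left(0 + 5\right) 12 = 9 \cdot 5 \cdot 12 = 9 \cdot 60 = 540$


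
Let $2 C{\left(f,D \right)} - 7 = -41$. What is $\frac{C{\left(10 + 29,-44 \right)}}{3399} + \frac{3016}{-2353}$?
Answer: $- \frac{791645}{615219} \approx -1.2868$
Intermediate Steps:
$C{\left(f,D \right)} = -17$ ($C{\left(f,D \right)} = \frac{7}{2} + \frac{1}{2} \left(-41\right) = \frac{7}{2} - \frac{41}{2} = -17$)
$\frac{C{\left(10 + 29,-44 \right)}}{3399} + \frac{3016}{-2353} = - \frac{17}{3399} + \frac{3016}{-2353} = \left(-17\right) \frac{1}{3399} + 3016 \left(- \frac{1}{2353}\right) = - \frac{17}{3399} - \frac{232}{181} = - \frac{791645}{615219}$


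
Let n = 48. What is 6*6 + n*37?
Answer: 1812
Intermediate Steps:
6*6 + n*37 = 6*6 + 48*37 = 36 + 1776 = 1812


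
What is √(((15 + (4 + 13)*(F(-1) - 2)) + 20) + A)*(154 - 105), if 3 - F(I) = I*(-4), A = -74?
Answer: 147*I*√10 ≈ 464.85*I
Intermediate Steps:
F(I) = 3 + 4*I (F(I) = 3 - I*(-4) = 3 - (-4)*I = 3 + 4*I)
√(((15 + (4 + 13)*(F(-1) - 2)) + 20) + A)*(154 - 105) = √(((15 + (4 + 13)*((3 + 4*(-1)) - 2)) + 20) - 74)*(154 - 105) = √(((15 + 17*((3 - 4) - 2)) + 20) - 74)*49 = √(((15 + 17*(-1 - 2)) + 20) - 74)*49 = √(((15 + 17*(-3)) + 20) - 74)*49 = √(((15 - 51) + 20) - 74)*49 = √((-36 + 20) - 74)*49 = √(-16 - 74)*49 = √(-90)*49 = (3*I*√10)*49 = 147*I*√10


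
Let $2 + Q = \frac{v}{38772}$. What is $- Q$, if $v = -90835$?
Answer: $\frac{168379}{38772} \approx 4.3428$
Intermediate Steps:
$Q = - \frac{168379}{38772}$ ($Q = -2 - \frac{90835}{38772} = - \frac{168379}{38772} \approx -4.3428$)
$- Q = \left(-1\right) \left(- \frac{168379}{38772}\right) = \frac{168379}{38772}$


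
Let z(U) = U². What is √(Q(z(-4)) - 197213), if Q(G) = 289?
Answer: 2*I*√49231 ≈ 443.76*I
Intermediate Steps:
√(Q(z(-4)) - 197213) = √(289 - 197213) = √(-196924) = 2*I*√49231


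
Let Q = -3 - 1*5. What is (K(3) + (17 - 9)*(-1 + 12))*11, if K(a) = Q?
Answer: 880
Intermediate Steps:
Q = -8 (Q = -3 - 5 = -8)
K(a) = -8
(K(3) + (17 - 9)*(-1 + 12))*11 = (-8 + (17 - 9)*(-1 + 12))*11 = (-8 + 8*11)*11 = (-8 + 88)*11 = 80*11 = 880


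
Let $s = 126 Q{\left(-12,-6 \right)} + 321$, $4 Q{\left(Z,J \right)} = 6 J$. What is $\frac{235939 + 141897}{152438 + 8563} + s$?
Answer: $- \frac{130515977}{161001} \approx -810.65$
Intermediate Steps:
$Q{\left(Z,J \right)} = \frac{3 J}{2}$ ($Q{\left(Z,J \right)} = \frac{6 J}{4} = \frac{3 J}{2}$)
$s = -813$ ($s = 126 \cdot \frac{3}{2} \left(-6\right) + 321 = 126 \left(-9\right) + 321 = -1134 + 321 = -813$)
$\frac{235939 + 141897}{152438 + 8563} + s = \frac{235939 + 141897}{152438 + 8563} - 813 = \frac{377836}{161001} - 813 = - \frac{130515977}{161001}$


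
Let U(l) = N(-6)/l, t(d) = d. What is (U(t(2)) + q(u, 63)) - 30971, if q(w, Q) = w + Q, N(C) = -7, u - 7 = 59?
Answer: -61691/2 ≈ -30846.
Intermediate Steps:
u = 66 (u = 7 + 59 = 66)
U(l) = -7/l
q(w, Q) = Q + w
(U(t(2)) + q(u, 63)) - 30971 = (-7/2 + (63 + 66)) - 30971 = (-7*½ + 129) - 30971 = (-7/2 + 129) - 30971 = 251/2 - 30971 = -61691/2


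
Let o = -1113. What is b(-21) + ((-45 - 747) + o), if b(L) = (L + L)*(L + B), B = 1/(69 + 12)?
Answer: -27635/27 ≈ -1023.5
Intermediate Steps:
B = 1/81 ≈ 0.012346
b(L) = 2*L*(1/81 + L) (b(L) = (L + L)*(L + 1/81) = (2*L)*(1/81 + L) = 2*L*(1/81 + L))
b(-21) + ((-45 - 747) + o) = (2/81)*(-21)*(1 + 81*(-21)) + ((-45 - 747) - 1113) = (2/81)*(-21)*(1 - 1701) + (-792 - 1113) = (2/81)*(-21)*(-1700) - 1905 = 23800/27 - 1905 = -27635/27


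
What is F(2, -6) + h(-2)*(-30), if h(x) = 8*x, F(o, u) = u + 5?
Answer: 479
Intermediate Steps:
F(o, u) = 5 + u
F(2, -6) + h(-2)*(-30) = (5 - 6) + (8*(-2))*(-30) = -1 - 16*(-30) = -1 + 480 = 479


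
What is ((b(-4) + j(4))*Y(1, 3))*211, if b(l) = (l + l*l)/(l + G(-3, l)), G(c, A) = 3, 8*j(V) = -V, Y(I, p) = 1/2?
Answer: -5275/4 ≈ -1318.8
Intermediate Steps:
Y(I, p) = 1/2 (Y(I, p) = 1*(1/2) = 1/2)
j(V) = -V/8 (j(V) = (-V)/8 = -V/8)
b(l) = (l + l**2)/(3 + l) (b(l) = (l + l*l)/(l + 3) = (l + l**2)/(3 + l))
((b(-4) + j(4))*Y(1, 3))*211 = ((-4*(1 - 4)/(3 - 4) - 1/8*4)*(1/2))*211 = ((-4*(-3)/(-1) - 1/2)*(1/2))*211 = ((-4*(-1)*(-3) - 1/2)*(1/2))*211 = ((-12 - 1/2)*(1/2))*211 = -25/2*1/2*211 = -25/4*211 = -5275/4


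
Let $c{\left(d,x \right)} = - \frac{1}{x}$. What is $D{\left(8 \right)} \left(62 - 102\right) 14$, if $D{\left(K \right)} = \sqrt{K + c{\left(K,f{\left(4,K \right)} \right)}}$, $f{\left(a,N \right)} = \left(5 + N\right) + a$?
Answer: $- \frac{1680 \sqrt{255}}{17} \approx -1578.1$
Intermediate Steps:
$f{\left(a,N \right)} = 5 + N + a$
$D{\left(K \right)} = \sqrt{K - \frac{1}{9 + K}}$ ($D{\left(K \right)} = \sqrt{K - \frac{1}{5 + K + 4}} = \sqrt{K - \frac{1}{9 + K}}$)
$D{\left(8 \right)} \left(62 - 102\right) 14 = \sqrt{\frac{-1 + 8 \left(9 + 8\right)}{9 + 8}} \left(62 - 102\right) 14 = \sqrt{\frac{-1 + 8 \cdot 17}{17}} \left(-40\right) 14 = \sqrt{\frac{-1 + 136}{17}} \left(-40\right) 14 = \sqrt{\frac{1}{17} \cdot 135} \left(-40\right) 14 = \sqrt{\frac{135}{17}} \left(-40\right) 14 = \frac{3 \sqrt{255}}{17} \left(-40\right) 14 = - \frac{120 \sqrt{255}}{17} \cdot 14 = - \frac{1680 \sqrt{255}}{17}$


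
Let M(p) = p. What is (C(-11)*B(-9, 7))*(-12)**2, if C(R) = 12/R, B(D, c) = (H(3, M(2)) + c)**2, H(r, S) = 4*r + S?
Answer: -762048/11 ≈ -69277.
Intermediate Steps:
H(r, S) = S + 4*r
B(D, c) = (14 + c)**2 (B(D, c) = ((2 + 4*3) + c)**2 = ((2 + 12) + c)**2 = (14 + c)**2)
(C(-11)*B(-9, 7))*(-12)**2 = ((12/(-11))*(14 + 7)**2)*(-12)**2 = ((12*(-1/11))*21**2)*144 = -12/11*441*144 = -5292/11*144 = -762048/11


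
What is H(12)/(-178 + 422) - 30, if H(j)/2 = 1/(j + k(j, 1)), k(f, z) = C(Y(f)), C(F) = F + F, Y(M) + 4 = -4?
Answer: -14641/488 ≈ -30.002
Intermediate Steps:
Y(M) = -8 (Y(M) = -4 - 4 = -8)
C(F) = 2*F
k(f, z) = -16 (k(f, z) = 2*(-8) = -16)
H(j) = 2/(-16 + j) (H(j) = 2/(j - 16) = 2/(-16 + j))
H(12)/(-178 + 422) - 30 = (2/(-16 + 12))/(-178 + 422) - 30 = (2/(-4))/244 - 30 = (2*(-1/4))/244 - 30 = (1/244)*(-1/2) - 30 = -1/488 - 30 = -14641/488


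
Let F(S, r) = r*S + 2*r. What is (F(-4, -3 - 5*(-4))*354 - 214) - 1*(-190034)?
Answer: 177784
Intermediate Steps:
F(S, r) = 2*r + S*r (F(S, r) = S*r + 2*r = 2*r + S*r)
(F(-4, -3 - 5*(-4))*354 - 214) - 1*(-190034) = (((-3 - 5*(-4))*(2 - 4))*354 - 214) - 1*(-190034) = (((-3 + 20)*(-2))*354 - 214) + 190034 = ((17*(-2))*354 - 214) + 190034 = (-34*354 - 214) + 190034 = (-12036 - 214) + 190034 = -12250 + 190034 = 177784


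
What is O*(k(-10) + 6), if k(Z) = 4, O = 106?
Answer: 1060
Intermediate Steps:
O*(k(-10) + 6) = 106*(4 + 6) = 106*10 = 1060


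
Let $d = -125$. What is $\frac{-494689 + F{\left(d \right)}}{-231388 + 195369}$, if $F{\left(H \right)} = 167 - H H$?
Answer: $\frac{510147}{36019} \approx 14.163$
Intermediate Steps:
$F{\left(H \right)} = 167 - H^{2}$
$\frac{-494689 + F{\left(d \right)}}{-231388 + 195369} = \frac{-494689 + \left(167 - \left(-125\right)^{2}\right)}{-231388 + 195369} = \frac{-494689 + \left(167 - 15625\right)}{-36019} = \left(-494689 + \left(167 - 15625\right)\right) \left(- \frac{1}{36019}\right) = \left(-494689 - 15458\right) \left(- \frac{1}{36019}\right) = \left(-510147\right) \left(- \frac{1}{36019}\right) = \frac{510147}{36019}$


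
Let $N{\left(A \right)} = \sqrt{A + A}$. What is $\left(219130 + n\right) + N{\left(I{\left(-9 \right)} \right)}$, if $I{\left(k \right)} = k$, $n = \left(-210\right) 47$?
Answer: $209260 + 3 i \sqrt{2} \approx 2.0926 \cdot 10^{5} + 4.2426 i$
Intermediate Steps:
$n = -9870$
$N{\left(A \right)} = \sqrt{2} \sqrt{A}$ ($N{\left(A \right)} = \sqrt{2 A} = \sqrt{2} \sqrt{A}$)
$\left(219130 + n\right) + N{\left(I{\left(-9 \right)} \right)} = \left(219130 - 9870\right) + \sqrt{2} \sqrt{-9} = 209260 + \sqrt{2} \cdot 3 i = 209260 + 3 i \sqrt{2}$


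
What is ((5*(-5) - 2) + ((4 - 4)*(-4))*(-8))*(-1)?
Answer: 27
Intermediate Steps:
((5*(-5) - 2) + ((4 - 4)*(-4))*(-8))*(-1) = ((-25 - 2) + (0*(-4))*(-8))*(-1) = (-27 + 0*(-8))*(-1) = (-27 + 0)*(-1) = -27*(-1) = 27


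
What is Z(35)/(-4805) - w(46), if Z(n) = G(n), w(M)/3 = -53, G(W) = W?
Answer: 152792/961 ≈ 158.99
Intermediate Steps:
w(M) = -159 (w(M) = 3*(-53) = -159)
Z(n) = n
Z(35)/(-4805) - w(46) = 35/(-4805) - 1*(-159) = 35*(-1/4805) + 159 = -7/961 + 159 = 152792/961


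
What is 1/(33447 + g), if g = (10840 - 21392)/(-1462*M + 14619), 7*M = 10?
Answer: 87713/2933662847 ≈ 2.9899e-5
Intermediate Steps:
M = 10/7 (M = (1/7)*10 = 10/7 ≈ 1.4286)
g = -73864/87713 (g = (10840 - 21392)/(-1462*10/7 + 14619) = -10552/(-14620/7 + 14619) = -10552/87713/7 = -10552*7/87713 = -73864/87713 ≈ -0.84211)
1/(33447 + g) = 1/(33447 - 73864/87713) = 1/(2933662847/87713) = 87713/2933662847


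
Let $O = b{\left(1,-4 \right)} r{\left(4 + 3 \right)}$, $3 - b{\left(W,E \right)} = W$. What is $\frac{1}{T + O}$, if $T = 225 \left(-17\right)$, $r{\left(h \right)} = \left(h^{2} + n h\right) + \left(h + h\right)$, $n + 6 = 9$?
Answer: $- \frac{1}{3657} \approx -0.00027345$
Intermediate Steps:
$n = 3$ ($n = -6 + 9 = 3$)
$b{\left(W,E \right)} = 3 - W$
$r{\left(h \right)} = h^{2} + 5 h$ ($r{\left(h \right)} = \left(h^{2} + 3 h\right) + \left(h + h\right) = \left(h^{2} + 3 h\right) + 2 h = h^{2} + 5 h$)
$T = -3825$
$O = 168$ ($O = \left(3 - 1\right) \left(4 + 3\right) \left(5 + \left(4 + 3\right)\right) = \left(3 - 1\right) 7 \left(5 + 7\right) = 2 \cdot 7 \cdot 12 = 2 \cdot 84 = 168$)
$\frac{1}{T + O} = \frac{1}{-3825 + 168} = \frac{1}{-3657} = - \frac{1}{3657}$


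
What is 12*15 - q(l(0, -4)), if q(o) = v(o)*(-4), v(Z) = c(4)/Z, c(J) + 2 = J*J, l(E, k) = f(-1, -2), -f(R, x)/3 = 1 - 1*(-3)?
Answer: 526/3 ≈ 175.33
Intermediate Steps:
f(R, x) = -12 (f(R, x) = -3*(1 - 1*(-3)) = -3*(1 + 3) = -3*4 = -12)
l(E, k) = -12
c(J) = -2 + J**2 (c(J) = -2 + J*J = -2 + J**2)
v(Z) = 14/Z (v(Z) = (-2 + 4**2)/Z = (-2 + 16)/Z = 14/Z)
q(o) = -56/o (q(o) = (14/o)*(-4) = -56/o)
12*15 - q(l(0, -4)) = 12*15 - (-56)/(-12) = 180 - (-56)*(-1)/12 = 180 - 1*14/3 = 180 - 14/3 = 526/3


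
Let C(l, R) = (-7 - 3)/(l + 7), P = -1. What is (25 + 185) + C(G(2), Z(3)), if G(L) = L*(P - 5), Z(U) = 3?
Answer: 212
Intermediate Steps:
G(L) = -6*L (G(L) = L*(-1 - 5) = L*(-6) = -6*L)
C(l, R) = -10/(7 + l)
(25 + 185) + C(G(2), Z(3)) = (25 + 185) - 10/(7 - 6*2) = 210 - 10/(7 - 12) = 210 - 10/(-5) = 210 - 10*(-⅕) = 210 + 2 = 212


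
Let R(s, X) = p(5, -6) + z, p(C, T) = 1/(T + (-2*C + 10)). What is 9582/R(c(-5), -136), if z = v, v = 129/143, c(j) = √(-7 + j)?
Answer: 8221356/631 ≈ 13029.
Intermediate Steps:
v = 129/143 (v = 129*(1/143) = 129/143 ≈ 0.90210)
p(C, T) = 1/(10 + T - 2*C) (p(C, T) = 1/(T + (10 - 2*C)) = 1/(10 + T - 2*C))
z = 129/143 ≈ 0.90210
R(s, X) = 631/858 (R(s, X) = 1/(10 - 6 - 2*5) + 129/143 = 1/(10 - 6 - 10) + 129/143 = 1/(-6) + 129/143 = -⅙ + 129/143 = 631/858)
9582/R(c(-5), -136) = 9582/(631/858) = 9582*(858/631) = 8221356/631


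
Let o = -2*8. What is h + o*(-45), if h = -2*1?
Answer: 718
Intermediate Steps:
o = -16
h = -2
h + o*(-45) = -2 - 16*(-45) = -2 + 720 = 718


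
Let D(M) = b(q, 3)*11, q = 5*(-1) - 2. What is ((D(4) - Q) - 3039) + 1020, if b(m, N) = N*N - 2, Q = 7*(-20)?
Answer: -1802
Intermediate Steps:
Q = -140
q = -7 (q = -5 - 2 = -7)
b(m, N) = -2 + N**2 (b(m, N) = N**2 - 2 = -2 + N**2)
D(M) = 77 (D(M) = (-2 + 3**2)*11 = (-2 + 9)*11 = 7*11 = 77)
((D(4) - Q) - 3039) + 1020 = ((77 - 1*(-140)) - 3039) + 1020 = ((77 + 140) - 3039) + 1020 = (217 - 3039) + 1020 = -2822 + 1020 = -1802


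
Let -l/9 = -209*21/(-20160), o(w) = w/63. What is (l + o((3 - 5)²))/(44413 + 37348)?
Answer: -38221/1648301760 ≈ -2.3188e-5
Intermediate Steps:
o(w) = w/63 (o(w) = w*(1/63) = w/63)
l = -627/320 (l = -9*(-209*21)/(-20160) = -(-39501)*(-1)/20160 = -9*209/960 = -627/320 ≈ -1.9594)
(l + o((3 - 5)²))/(44413 + 37348) = (-627/320 + (3 - 5)²/63)/(44413 + 37348) = (-627/320 + (1/63)*(-2)²)/81761 = (-627/320 + (1/63)*4)*(1/81761) = (-627/320 + 4/63)*(1/81761) = -38221/20160*1/81761 = -38221/1648301760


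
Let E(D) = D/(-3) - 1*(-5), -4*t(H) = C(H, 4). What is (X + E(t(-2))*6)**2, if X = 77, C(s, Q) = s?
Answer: 11236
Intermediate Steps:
t(H) = -H/4
E(D) = 5 - D/3 (E(D) = D*(-1/3) + 5 = -D/3 + 5 = 5 - D/3)
(X + E(t(-2))*6)**2 = (77 + (5 - (-1)*(-2)/12)*6)**2 = (77 + (5 - 1/3*1/2)*6)**2 = (77 + (5 - 1/6)*6)**2 = (77 + (29/6)*6)**2 = (77 + 29)**2 = 106**2 = 11236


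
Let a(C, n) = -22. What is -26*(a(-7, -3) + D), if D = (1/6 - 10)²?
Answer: -34957/18 ≈ -1942.1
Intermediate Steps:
D = 3481/36 (D = (⅙ - 10)² = (-59/6)² = 3481/36 ≈ 96.694)
-26*(a(-7, -3) + D) = -26*(-22 + 3481/36) = -26*2689/36 = -34957/18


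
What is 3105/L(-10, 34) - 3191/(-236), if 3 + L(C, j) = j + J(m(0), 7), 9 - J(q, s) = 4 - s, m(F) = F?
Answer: 869993/10148 ≈ 85.730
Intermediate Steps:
J(q, s) = 5 + s (J(q, s) = 9 - (4 - s) = 9 + (-4 + s) = 5 + s)
L(C, j) = 9 + j (L(C, j) = -3 + (j + (5 + 7)) = -3 + (j + 12) = -3 + (12 + j) = 9 + j)
3105/L(-10, 34) - 3191/(-236) = 3105/(9 + 34) - 3191/(-236) = 3105/43 - 3191*(-1/236) = 3105*(1/43) + 3191/236 = 3105/43 + 3191/236 = 869993/10148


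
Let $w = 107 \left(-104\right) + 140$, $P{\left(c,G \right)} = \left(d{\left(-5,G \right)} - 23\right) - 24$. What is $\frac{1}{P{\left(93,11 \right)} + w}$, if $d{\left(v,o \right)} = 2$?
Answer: $- \frac{1}{11033} \approx -9.0637 \cdot 10^{-5}$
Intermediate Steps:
$P{\left(c,G \right)} = -45$ ($P{\left(c,G \right)} = \left(2 - 23\right) - 24 = -21 - 24 = -45$)
$w = -10988$ ($w = -11128 + 140 = -10988$)
$\frac{1}{P{\left(93,11 \right)} + w} = \frac{1}{-45 - 10988} = \frac{1}{-11033} = - \frac{1}{11033}$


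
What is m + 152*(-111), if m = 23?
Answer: -16849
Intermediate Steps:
m + 152*(-111) = 23 + 152*(-111) = 23 - 16872 = -16849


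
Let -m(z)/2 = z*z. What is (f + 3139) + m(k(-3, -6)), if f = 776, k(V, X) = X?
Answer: 3843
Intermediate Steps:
m(z) = -2*z**2 (m(z) = -2*z*z = -2*z**2)
(f + 3139) + m(k(-3, -6)) = (776 + 3139) - 2*(-6)**2 = 3915 - 2*36 = 3915 - 72 = 3843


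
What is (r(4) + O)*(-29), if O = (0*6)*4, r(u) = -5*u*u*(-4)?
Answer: -9280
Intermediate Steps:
r(u) = 20*u**2 (r(u) = -5*u**2*(-4) = 20*u**2)
O = 0 (O = 0*4 = 0)
(r(4) + O)*(-29) = (20*4**2 + 0)*(-29) = (20*16 + 0)*(-29) = (320 + 0)*(-29) = 320*(-29) = -9280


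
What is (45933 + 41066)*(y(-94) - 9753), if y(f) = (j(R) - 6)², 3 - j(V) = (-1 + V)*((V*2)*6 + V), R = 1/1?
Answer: -847718256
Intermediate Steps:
R = 1
j(V) = 3 - 13*V*(-1 + V) (j(V) = 3 - (-1 + V)*((V*2)*6 + V) = 3 - (-1 + V)*((2*V)*6 + V) = 3 - (-1 + V)*(12*V + V) = 3 - (-1 + V)*13*V = 3 - 13*V*(-1 + V))
y(f) = 9 (y(f) = ((3 - 13*1² + 13*1) - 6)² = ((3 - 13*1 + 13) - 6)² = ((3 - 13 + 13) - 6)² = (3 - 6)² = (-3)² = 9)
(45933 + 41066)*(y(-94) - 9753) = (45933 + 41066)*(9 - 9753) = 86999*(-9744) = -847718256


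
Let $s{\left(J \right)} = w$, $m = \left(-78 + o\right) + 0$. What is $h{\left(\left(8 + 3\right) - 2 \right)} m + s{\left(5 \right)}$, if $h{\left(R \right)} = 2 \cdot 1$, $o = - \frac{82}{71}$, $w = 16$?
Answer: $- \frac{10104}{71} \approx -142.31$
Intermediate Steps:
$o = - \frac{82}{71}$ ($o = \left(-82\right) \frac{1}{71} = - \frac{82}{71} \approx -1.1549$)
$m = - \frac{5620}{71}$ ($m = \left(-78 - \frac{82}{71}\right) + 0 = - \frac{5620}{71} + 0 = - \frac{5620}{71} \approx -79.155$)
$s{\left(J \right)} = 16$
$h{\left(R \right)} = 2$
$h{\left(\left(8 + 3\right) - 2 \right)} m + s{\left(5 \right)} = 2 \left(- \frac{5620}{71}\right) + 16 = - \frac{11240}{71} + 16 = - \frac{10104}{71}$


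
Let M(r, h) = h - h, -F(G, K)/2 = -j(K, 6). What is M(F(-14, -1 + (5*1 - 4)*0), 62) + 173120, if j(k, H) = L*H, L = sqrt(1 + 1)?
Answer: 173120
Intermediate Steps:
L = sqrt(2) ≈ 1.4142
j(k, H) = H*sqrt(2) (j(k, H) = sqrt(2)*H = H*sqrt(2))
F(G, K) = 12*sqrt(2) (F(G, K) = -(-2)*6*sqrt(2) = -(-12)*sqrt(2) = 12*sqrt(2))
M(r, h) = 0
M(F(-14, -1 + (5*1 - 4)*0), 62) + 173120 = 0 + 173120 = 173120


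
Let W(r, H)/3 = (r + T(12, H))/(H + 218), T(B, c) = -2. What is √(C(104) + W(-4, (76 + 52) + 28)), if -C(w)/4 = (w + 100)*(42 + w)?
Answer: I*√4166068467/187 ≈ 345.16*I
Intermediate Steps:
C(w) = -4*(42 + w)*(100 + w) (C(w) = -4*(w + 100)*(42 + w) = -4*(100 + w)*(42 + w) = -4*(42 + w)*(100 + w))
W(r, H) = 3*(-2 + r)/(218 + H) (W(r, H) = 3*((r - 2)/(H + 218)) = 3*((-2 + r)/(218 + H)) = 3*(-2 + r)/(218 + H))
√(C(104) + W(-4, (76 + 52) + 28)) = √((-16800 - 568*104 - 4*104²) + 3*(-2 - 4)/(218 + ((76 + 52) + 28))) = √((-16800 - 59072 - 4*10816) + 3*(-6)/(218 + (128 + 28))) = √((-16800 - 59072 - 43264) + 3*(-6)/(218 + 156)) = √(-119136 + 3*(-6)/374) = √(-119136 + 3*(1/374)*(-6)) = √(-119136 - 9/187) = √(-22278441/187) = I*√4166068467/187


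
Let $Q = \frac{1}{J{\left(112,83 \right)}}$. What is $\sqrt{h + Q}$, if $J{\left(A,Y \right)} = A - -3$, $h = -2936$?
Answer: $\frac{i \sqrt{38828485}}{115} \approx 54.185 i$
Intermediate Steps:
$J{\left(A,Y \right)} = 3 + A$ ($J{\left(A,Y \right)} = A + 3 = 3 + A$)
$Q = \frac{1}{115}$ ($Q = \frac{1}{3 + 112} = \frac{1}{115} \approx 0.0086956$)
$\sqrt{h + Q} = \sqrt{-2936 + \frac{1}{115}} = \sqrt{- \frac{337639}{115}} = \frac{i \sqrt{38828485}}{115}$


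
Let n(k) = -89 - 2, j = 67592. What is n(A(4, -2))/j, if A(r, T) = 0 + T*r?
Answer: -13/9656 ≈ -0.0013463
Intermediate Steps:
A(r, T) = T*r
n(k) = -91
n(A(4, -2))/j = -91/67592 = -91*1/67592 = -13/9656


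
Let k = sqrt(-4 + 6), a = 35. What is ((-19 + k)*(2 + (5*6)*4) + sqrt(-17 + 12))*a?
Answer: -81130 + 4270*sqrt(2) + 35*I*sqrt(5) ≈ -75091.0 + 78.262*I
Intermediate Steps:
k = sqrt(2) ≈ 1.4142
((-19 + k)*(2 + (5*6)*4) + sqrt(-17 + 12))*a = ((-19 + sqrt(2))*(2 + (5*6)*4) + sqrt(-17 + 12))*35 = ((-19 + sqrt(2))*(2 + 30*4) + sqrt(-5))*35 = ((-19 + sqrt(2))*(2 + 120) + I*sqrt(5))*35 = ((-19 + sqrt(2))*122 + I*sqrt(5))*35 = ((-2318 + 122*sqrt(2)) + I*sqrt(5))*35 = (-2318 + 122*sqrt(2) + I*sqrt(5))*35 = -81130 + 4270*sqrt(2) + 35*I*sqrt(5)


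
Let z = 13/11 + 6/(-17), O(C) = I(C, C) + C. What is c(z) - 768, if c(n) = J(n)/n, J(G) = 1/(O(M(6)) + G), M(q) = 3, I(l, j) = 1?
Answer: -107458151/139965 ≈ -767.75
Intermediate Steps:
O(C) = 1 + C
z = 155/187 (z = 13*(1/11) + 6*(-1/17) = 13/11 - 6/17 = 155/187 ≈ 0.82888)
J(G) = 1/(4 + G) (J(G) = 1/((1 + 3) + G) = 1/(4 + G))
c(n) = 1/(n*(4 + n)) (c(n) = 1/((4 + n)*n) = 1/(n*(4 + n)))
c(z) - 768 = 1/((155/187)*(4 + 155/187)) - 768 = 187/(155*(903/187)) - 768 = (187/155)*(187/903) - 768 = 34969/139965 - 768 = -107458151/139965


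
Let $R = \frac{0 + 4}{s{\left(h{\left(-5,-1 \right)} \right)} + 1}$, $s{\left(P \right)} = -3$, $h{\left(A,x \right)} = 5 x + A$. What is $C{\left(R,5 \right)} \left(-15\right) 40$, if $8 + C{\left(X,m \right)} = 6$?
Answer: $1200$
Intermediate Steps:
$h{\left(A,x \right)} = A + 5 x$
$R = -2$ ($R = \frac{0 + 4}{-3 + 1} = \frac{4}{-2} = 4 \left(- \frac{1}{2}\right) = -2$)
$C{\left(X,m \right)} = -2$ ($C{\left(X,m \right)} = -8 + 6 = -2$)
$C{\left(R,5 \right)} \left(-15\right) 40 = \left(-2\right) \left(-15\right) 40 = 30 \cdot 40 = 1200$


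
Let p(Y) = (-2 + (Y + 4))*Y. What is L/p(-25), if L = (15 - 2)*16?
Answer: 208/575 ≈ 0.36174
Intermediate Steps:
p(Y) = Y*(2 + Y) (p(Y) = (-2 + (4 + Y))*Y = (2 + Y)*Y = Y*(2 + Y))
L = 208 (L = 13*16 = 208)
L/p(-25) = 208/((-25*(2 - 25))) = 208/((-25*(-23))) = 208/575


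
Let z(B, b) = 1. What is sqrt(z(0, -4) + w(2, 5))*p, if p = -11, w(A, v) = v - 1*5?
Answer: -11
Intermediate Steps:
w(A, v) = -5 + v (w(A, v) = v - 5 = -5 + v)
sqrt(z(0, -4) + w(2, 5))*p = sqrt(1 + (-5 + 5))*(-11) = sqrt(1 + 0)*(-11) = sqrt(1)*(-11) = 1*(-11) = -11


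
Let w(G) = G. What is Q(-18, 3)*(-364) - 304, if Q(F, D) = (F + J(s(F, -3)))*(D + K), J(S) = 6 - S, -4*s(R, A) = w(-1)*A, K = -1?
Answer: 7886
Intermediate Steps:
s(R, A) = A/4 (s(R, A) = -(-1)*A/4 = A/4)
Q(F, D) = (-1 + D)*(27/4 + F) (Q(F, D) = (F + (6 - (-3)/4))*(D - 1) = (F + (6 - 1*(-¾)))*(-1 + D) = (F + (6 + ¾))*(-1 + D) = (F + 27/4)*(-1 + D) = (27/4 + F)*(-1 + D) = (-1 + D)*(27/4 + F))
Q(-18, 3)*(-364) - 304 = (-27/4 - 1*(-18) + (27/4)*3 + 3*(-18))*(-364) - 304 = (-27/4 + 18 + 81/4 - 54)*(-364) - 304 = -45/2*(-364) - 304 = 8190 - 304 = 7886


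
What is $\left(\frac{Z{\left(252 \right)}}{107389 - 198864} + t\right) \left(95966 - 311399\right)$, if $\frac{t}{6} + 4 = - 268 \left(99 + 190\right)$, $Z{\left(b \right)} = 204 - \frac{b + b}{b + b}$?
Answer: $\frac{9158428624917699}{91475} \approx 1.0012 \cdot 10^{11}$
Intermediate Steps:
$Z{\left(b \right)} = 203$ ($Z{\left(b \right)} = 204 - \frac{2 b}{2 b} = 204 - 2 b \frac{1}{2 b} = 204 - 1 = 203$)
$t = -464736$ ($t = -24 + 6 \left(- 268 \left(99 + 190\right)\right) = -24 + 6 \left(\left(-268\right) 289\right) = -24 + 6 \left(-77452\right) = -24 - 464712 = -464736$)
$\left(\frac{Z{\left(252 \right)}}{107389 - 198864} + t\right) \left(95966 - 311399\right) = \left(\frac{203}{107389 - 198864} - 464736\right) \left(95966 - 311399\right) = \left(\frac{203}{-91475} - 464736\right) \left(-215433\right) = \left(203 \left(- \frac{1}{91475}\right) - 464736\right) \left(-215433\right) = \left(- \frac{203}{91475} - 464736\right) \left(-215433\right) = \left(- \frac{42511725803}{91475}\right) \left(-215433\right) = \frac{9158428624917699}{91475}$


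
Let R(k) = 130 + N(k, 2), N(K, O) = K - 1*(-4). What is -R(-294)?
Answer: 160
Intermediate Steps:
N(K, O) = 4 + K (N(K, O) = K + 4 = 4 + K)
R(k) = 134 + k (R(k) = 130 + (4 + k) = 134 + k)
-R(-294) = -(134 - 294) = -1*(-160) = 160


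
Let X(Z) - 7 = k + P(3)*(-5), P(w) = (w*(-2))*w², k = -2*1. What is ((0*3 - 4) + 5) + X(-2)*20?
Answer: 5501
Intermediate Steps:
k = -2
P(w) = -2*w³ (P(w) = (-2*w)*w² = -2*w³)
X(Z) = 275 (X(Z) = 7 + (-2 - 2*3³*(-5)) = 7 + (-2 - 2*27*(-5)) = 7 + (-2 - 54*(-5)) = 7 + (-2 + 270) = 7 + 268 = 275)
((0*3 - 4) + 5) + X(-2)*20 = ((0*3 - 4) + 5) + 275*20 = ((0 - 4) + 5) + 5500 = (-4 + 5) + 5500 = 1 + 5500 = 5501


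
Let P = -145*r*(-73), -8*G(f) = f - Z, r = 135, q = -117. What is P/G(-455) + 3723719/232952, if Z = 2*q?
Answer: 2663883615499/51482392 ≈ 51744.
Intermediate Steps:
Z = -234 (Z = 2*(-117) = -234)
G(f) = -117/4 - f/8 (G(f) = -(f - 1*(-234))/8 = -(f + 234)/8 = -(234 + f)/8 = -117/4 - f/8)
P = 1428975 (P = -145*135*(-73) = -19575*(-73) = 1428975)
P/G(-455) + 3723719/232952 = 1428975/(-117/4 - 1/8*(-455)) + 3723719/232952 = 1428975/(-117/4 + 455/8) + 3723719*(1/232952) = 1428975/(221/8) + 3723719/232952 = 1428975*(8/221) + 3723719/232952 = 11431800/221 + 3723719/232952 = 2663883615499/51482392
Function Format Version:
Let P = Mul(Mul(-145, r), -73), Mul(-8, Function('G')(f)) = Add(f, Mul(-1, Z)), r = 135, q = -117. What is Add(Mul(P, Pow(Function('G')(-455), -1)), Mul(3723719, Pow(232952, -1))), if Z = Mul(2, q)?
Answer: Rational(2663883615499, 51482392) ≈ 51744.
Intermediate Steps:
Z = -234 (Z = Mul(2, -117) = -234)
Function('G')(f) = Add(Rational(-117, 4), Mul(Rational(-1, 8), f)) (Function('G')(f) = Mul(Rational(-1, 8), Add(f, Mul(-1, -234))) = Mul(Rational(-1, 8), Add(f, 234)) = Mul(Rational(-1, 8), Add(234, f)) = Add(Rational(-117, 4), Mul(Rational(-1, 8), f)))
P = 1428975 (P = Mul(Mul(-145, 135), -73) = Mul(-19575, -73) = 1428975)
Add(Mul(P, Pow(Function('G')(-455), -1)), Mul(3723719, Pow(232952, -1))) = Add(Mul(1428975, Pow(Add(Rational(-117, 4), Mul(Rational(-1, 8), -455)), -1)), Mul(3723719, Pow(232952, -1))) = Add(Mul(1428975, Pow(Add(Rational(-117, 4), Rational(455, 8)), -1)), Mul(3723719, Rational(1, 232952))) = Add(Mul(1428975, Pow(Rational(221, 8), -1)), Rational(3723719, 232952)) = Add(Mul(1428975, Rational(8, 221)), Rational(3723719, 232952)) = Add(Rational(11431800, 221), Rational(3723719, 232952)) = Rational(2663883615499, 51482392)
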